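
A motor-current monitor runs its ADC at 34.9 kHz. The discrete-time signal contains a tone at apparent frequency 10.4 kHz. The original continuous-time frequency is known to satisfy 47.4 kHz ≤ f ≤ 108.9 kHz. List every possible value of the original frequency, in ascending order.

Frequencies that alias to 10.4 kHz are k·fs ± 10.4 kHz for integer k ≥ 0.
k=0: 10.4 kHz.
k=1: 24.5 kHz, 45.3 kHz.
k=2: 59.4 kHz, 80.2 kHz.
k=3: 94.3 kHz, 115.1 kHz.
k=4: 129.2 kHz, 150 kHz.
Within [47.4 kHz, 108.9 kHz]: 59.4 kHz, 80.2 kHz, 94.3 kHz.

59.4 kHz, 80.2 kHz, 94.3 kHz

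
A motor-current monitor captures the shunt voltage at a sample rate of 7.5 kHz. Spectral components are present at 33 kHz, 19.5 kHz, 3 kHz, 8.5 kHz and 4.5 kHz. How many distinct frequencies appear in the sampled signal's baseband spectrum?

fs/2 = 3.75 kHz.
33 kHz mod fs = 3 kHz.
3 kHz ≤ fs/2 = 3.75 kHz, appears at 3 kHz.
19.5 kHz mod fs = 4.5 kHz.
4.5 kHz > fs/2 = 3.75 kHz, folds to fs − 4.5 kHz = 3 kHz.
3 kHz ≤ fs/2 = 3.75 kHz, passes unchanged.
8.5 kHz mod fs = 1 kHz.
1 kHz ≤ fs/2 = 3.75 kHz, appears at 1 kHz.
4.5 kHz > fs/2 = 3.75 kHz, folds to fs − 4.5 kHz = 3 kHz.
Distinct values: {1 kHz, 3 kHz} → 2.

2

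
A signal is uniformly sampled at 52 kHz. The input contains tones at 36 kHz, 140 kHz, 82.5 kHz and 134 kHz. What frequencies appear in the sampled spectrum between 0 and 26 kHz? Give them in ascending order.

fs/2 = 26 kHz.
36 kHz > fs/2 = 26 kHz, folds to fs − 36 kHz = 16 kHz.
140 kHz mod fs = 36 kHz.
36 kHz > fs/2 = 26 kHz, folds to fs − 36 kHz = 16 kHz.
82.5 kHz mod fs = 30.5 kHz.
30.5 kHz > fs/2 = 26 kHz, folds to fs − 30.5 kHz = 21.5 kHz.
134 kHz mod fs = 30 kHz.
30 kHz > fs/2 = 26 kHz, folds to fs − 30 kHz = 22 kHz.
Distinct values: {16 kHz, 21.5 kHz, 22 kHz}.

16 kHz, 21.5 kHz, 22 kHz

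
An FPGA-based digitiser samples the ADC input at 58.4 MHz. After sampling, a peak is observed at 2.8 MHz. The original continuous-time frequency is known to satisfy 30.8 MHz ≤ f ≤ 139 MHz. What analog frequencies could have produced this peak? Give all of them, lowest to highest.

Frequencies that alias to 2.8 MHz are k·fs ± 2.8 MHz for integer k ≥ 0.
k=0: 2.8 MHz.
k=1: 55.6 MHz, 61.2 MHz.
k=2: 114 MHz, 119.6 MHz.
k=3: 172.4 MHz, 178 MHz.
Within [30.8 MHz, 139 MHz]: 55.6 MHz, 61.2 MHz, 114 MHz, 119.6 MHz.

55.6 MHz, 61.2 MHz, 114 MHz, 119.6 MHz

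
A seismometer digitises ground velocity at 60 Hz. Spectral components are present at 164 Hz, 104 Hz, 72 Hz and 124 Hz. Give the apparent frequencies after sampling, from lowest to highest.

fs/2 = 30 Hz.
164 Hz mod fs = 44 Hz.
44 Hz > fs/2 = 30 Hz, folds to fs − 44 Hz = 16 Hz.
104 Hz mod fs = 44 Hz.
44 Hz > fs/2 = 30 Hz, folds to fs − 44 Hz = 16 Hz.
72 Hz mod fs = 12 Hz.
12 Hz ≤ fs/2 = 30 Hz, appears at 12 Hz.
124 Hz mod fs = 4 Hz.
4 Hz ≤ fs/2 = 30 Hz, appears at 4 Hz.
Distinct values: {4 Hz, 12 Hz, 16 Hz}.

4 Hz, 12 Hz, 16 Hz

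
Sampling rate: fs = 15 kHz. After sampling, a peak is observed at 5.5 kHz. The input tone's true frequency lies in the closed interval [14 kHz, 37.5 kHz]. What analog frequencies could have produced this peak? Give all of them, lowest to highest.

Frequencies that alias to 5.5 kHz are k·fs ± 5.5 kHz for integer k ≥ 0.
k=0: 5.5 kHz.
k=1: 9.5 kHz, 20.5 kHz.
k=2: 24.5 kHz, 35.5 kHz.
k=3: 39.5 kHz, 50.5 kHz.
Within [14 kHz, 37.5 kHz]: 20.5 kHz, 24.5 kHz, 35.5 kHz.

20.5 kHz, 24.5 kHz, 35.5 kHz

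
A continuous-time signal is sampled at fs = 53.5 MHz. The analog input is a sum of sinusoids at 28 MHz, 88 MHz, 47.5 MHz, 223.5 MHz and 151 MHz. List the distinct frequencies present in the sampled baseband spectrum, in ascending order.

fs/2 = 26.75 MHz.
28 MHz > fs/2 = 26.75 MHz, folds to fs − 28 MHz = 25.5 MHz.
88 MHz mod fs = 34.5 MHz.
34.5 MHz > fs/2 = 26.75 MHz, folds to fs − 34.5 MHz = 19 MHz.
47.5 MHz > fs/2 = 26.75 MHz, folds to fs − 47.5 MHz = 6 MHz.
223.5 MHz mod fs = 9.5 MHz.
9.5 MHz ≤ fs/2 = 26.75 MHz, appears at 9.5 MHz.
151 MHz mod fs = 44 MHz.
44 MHz > fs/2 = 26.75 MHz, folds to fs − 44 MHz = 9.5 MHz.
Distinct values: {6 MHz, 9.5 MHz, 19 MHz, 25.5 MHz}.

6 MHz, 9.5 MHz, 19 MHz, 25.5 MHz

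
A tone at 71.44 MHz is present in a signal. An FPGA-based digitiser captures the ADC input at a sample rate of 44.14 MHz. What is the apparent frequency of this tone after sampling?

71.44 MHz mod fs = 27.3 MHz.
27.3 MHz > fs/2 = 22.07 MHz, folds to fs − 27.3 MHz = 16.84 MHz.

16.84 MHz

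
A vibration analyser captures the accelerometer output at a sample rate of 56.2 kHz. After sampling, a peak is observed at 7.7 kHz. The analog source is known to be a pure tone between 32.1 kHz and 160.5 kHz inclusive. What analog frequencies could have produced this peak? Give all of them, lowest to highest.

Frequencies that alias to 7.7 kHz are k·fs ± 7.7 kHz for integer k ≥ 0.
k=0: 7.7 kHz.
k=1: 48.5 kHz, 63.9 kHz.
k=2: 104.7 kHz, 120.1 kHz.
k=3: 160.9 kHz, 176.3 kHz.
Within [32.1 kHz, 160.5 kHz]: 48.5 kHz, 63.9 kHz, 104.7 kHz, 120.1 kHz.

48.5 kHz, 63.9 kHz, 104.7 kHz, 120.1 kHz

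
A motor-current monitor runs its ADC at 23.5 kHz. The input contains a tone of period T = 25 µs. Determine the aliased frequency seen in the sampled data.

T = 25 µs → f = 1/T = 40 kHz.
40 kHz mod fs = 16.5 kHz.
16.5 kHz > fs/2 = 11.75 kHz, folds to fs − 16.5 kHz = 7 kHz.

7 kHz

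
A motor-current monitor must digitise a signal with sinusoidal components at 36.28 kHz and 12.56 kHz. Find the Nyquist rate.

Highest-frequency component: 36.28 kHz.
Nyquist rate = 2 × 36.28 kHz = 72.56 kHz.

72.56 kHz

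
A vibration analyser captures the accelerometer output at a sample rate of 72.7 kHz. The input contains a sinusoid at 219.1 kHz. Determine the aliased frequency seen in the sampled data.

1 kHz

219.1 kHz mod fs = 1 kHz.
1 kHz ≤ fs/2 = 36.35 kHz, appears at 1 kHz.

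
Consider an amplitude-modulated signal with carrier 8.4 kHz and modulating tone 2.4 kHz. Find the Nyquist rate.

AM sidebands sit at fc ± fm = 6 kHz and 10.8 kHz.
Highest-frequency component: 10.8 kHz.
Nyquist rate = 2 × 10.8 kHz = 21.6 kHz.

21.6 kHz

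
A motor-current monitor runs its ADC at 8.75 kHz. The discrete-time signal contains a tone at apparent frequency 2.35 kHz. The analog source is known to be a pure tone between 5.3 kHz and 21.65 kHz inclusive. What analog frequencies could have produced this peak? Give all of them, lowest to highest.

6.4 kHz, 11.1 kHz, 15.15 kHz, 19.85 kHz

Frequencies that alias to 2.35 kHz are k·fs ± 2.35 kHz for integer k ≥ 0.
k=0: 2.35 kHz.
k=1: 6.4 kHz, 11.1 kHz.
k=2: 15.15 kHz, 19.85 kHz.
k=3: 23.9 kHz, 28.6 kHz.
Within [5.3 kHz, 21.65 kHz]: 6.4 kHz, 11.1 kHz, 15.15 kHz, 19.85 kHz.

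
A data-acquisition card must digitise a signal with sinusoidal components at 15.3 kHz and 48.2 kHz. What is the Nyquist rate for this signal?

96.4 kHz

Highest-frequency component: 48.2 kHz.
Nyquist rate = 2 × 48.2 kHz = 96.4 kHz.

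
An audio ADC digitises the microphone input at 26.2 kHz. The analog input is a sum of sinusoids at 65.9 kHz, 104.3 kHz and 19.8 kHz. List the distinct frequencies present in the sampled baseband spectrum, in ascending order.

0.5 kHz, 6.4 kHz, 12.7 kHz

fs/2 = 13.1 kHz.
65.9 kHz mod fs = 13.5 kHz.
13.5 kHz > fs/2 = 13.1 kHz, folds to fs − 13.5 kHz = 12.7 kHz.
104.3 kHz mod fs = 25.7 kHz.
25.7 kHz > fs/2 = 13.1 kHz, folds to fs − 25.7 kHz = 0.5 kHz.
19.8 kHz > fs/2 = 13.1 kHz, folds to fs − 19.8 kHz = 6.4 kHz.
Distinct values: {0.5 kHz, 6.4 kHz, 12.7 kHz}.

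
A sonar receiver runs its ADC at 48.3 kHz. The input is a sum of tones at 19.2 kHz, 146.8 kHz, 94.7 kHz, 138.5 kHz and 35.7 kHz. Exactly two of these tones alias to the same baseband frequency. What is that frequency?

fs/2 = 24.15 kHz.
19.2 kHz ≤ fs/2 = 24.15 kHz, passes unchanged.
146.8 kHz mod fs = 1.9 kHz.
1.9 kHz ≤ fs/2 = 24.15 kHz, appears at 1.9 kHz.
94.7 kHz mod fs = 46.4 kHz.
46.4 kHz > fs/2 = 24.15 kHz, folds to fs − 46.4 kHz = 1.9 kHz.
138.5 kHz mod fs = 41.9 kHz.
41.9 kHz > fs/2 = 24.15 kHz, folds to fs − 41.9 kHz = 6.4 kHz.
35.7 kHz > fs/2 = 24.15 kHz, folds to fs − 35.7 kHz = 12.6 kHz.
94.7 kHz and 146.8 kHz both map to 1.9 kHz.

1.9 kHz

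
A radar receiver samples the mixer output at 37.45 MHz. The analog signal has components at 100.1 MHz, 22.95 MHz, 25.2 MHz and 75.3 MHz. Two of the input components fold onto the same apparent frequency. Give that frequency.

fs/2 = 18.725 MHz.
100.1 MHz mod fs = 25.2 MHz.
25.2 MHz > fs/2 = 18.725 MHz, folds to fs − 25.2 MHz = 12.25 MHz.
22.95 MHz > fs/2 = 18.725 MHz, folds to fs − 22.95 MHz = 14.5 MHz.
25.2 MHz > fs/2 = 18.725 MHz, folds to fs − 25.2 MHz = 12.25 MHz.
75.3 MHz mod fs = 0.4 MHz.
0.4 MHz ≤ fs/2 = 18.725 MHz, appears at 0.4 MHz.
25.2 MHz and 100.1 MHz both map to 12.25 MHz.

12.25 MHz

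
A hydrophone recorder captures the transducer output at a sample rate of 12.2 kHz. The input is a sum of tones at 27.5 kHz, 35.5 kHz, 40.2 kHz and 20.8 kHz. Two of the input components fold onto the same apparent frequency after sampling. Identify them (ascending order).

20.8 kHz, 40.2 kHz

fs/2 = 6.1 kHz.
27.5 kHz mod fs = 3.1 kHz.
3.1 kHz ≤ fs/2 = 6.1 kHz, appears at 3.1 kHz.
35.5 kHz mod fs = 11.1 kHz.
11.1 kHz > fs/2 = 6.1 kHz, folds to fs − 11.1 kHz = 1.1 kHz.
40.2 kHz mod fs = 3.6 kHz.
3.6 kHz ≤ fs/2 = 6.1 kHz, appears at 3.6 kHz.
20.8 kHz mod fs = 8.6 kHz.
8.6 kHz > fs/2 = 6.1 kHz, folds to fs − 8.6 kHz = 3.6 kHz.
20.8 kHz and 40.2 kHz both map to 3.6 kHz.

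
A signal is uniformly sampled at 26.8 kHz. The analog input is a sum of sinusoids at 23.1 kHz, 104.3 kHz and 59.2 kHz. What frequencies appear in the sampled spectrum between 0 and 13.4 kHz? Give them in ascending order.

fs/2 = 13.4 kHz.
23.1 kHz > fs/2 = 13.4 kHz, folds to fs − 23.1 kHz = 3.7 kHz.
104.3 kHz mod fs = 23.9 kHz.
23.9 kHz > fs/2 = 13.4 kHz, folds to fs − 23.9 kHz = 2.9 kHz.
59.2 kHz mod fs = 5.6 kHz.
5.6 kHz ≤ fs/2 = 13.4 kHz, appears at 5.6 kHz.
Distinct values: {2.9 kHz, 3.7 kHz, 5.6 kHz}.

2.9 kHz, 3.7 kHz, 5.6 kHz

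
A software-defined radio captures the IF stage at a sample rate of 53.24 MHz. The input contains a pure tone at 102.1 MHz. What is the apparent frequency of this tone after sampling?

102.1 MHz mod fs = 48.86 MHz.
48.86 MHz > fs/2 = 26.62 MHz, folds to fs − 48.86 MHz = 4.38 MHz.

4.38 MHz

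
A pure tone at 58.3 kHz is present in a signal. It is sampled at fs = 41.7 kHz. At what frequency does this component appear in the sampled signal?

58.3 kHz mod fs = 16.6 kHz.
16.6 kHz ≤ fs/2 = 20.85 kHz, appears at 16.6 kHz.

16.6 kHz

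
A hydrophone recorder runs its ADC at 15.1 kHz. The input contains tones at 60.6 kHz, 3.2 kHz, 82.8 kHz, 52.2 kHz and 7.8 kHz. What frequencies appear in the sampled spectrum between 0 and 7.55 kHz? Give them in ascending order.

0.2 kHz, 3.2 kHz, 6.9 kHz, 7.3 kHz

fs/2 = 7.55 kHz.
60.6 kHz mod fs = 0.2 kHz.
0.2 kHz ≤ fs/2 = 7.55 kHz, appears at 0.2 kHz.
3.2 kHz ≤ fs/2 = 7.55 kHz, passes unchanged.
82.8 kHz mod fs = 7.3 kHz.
7.3 kHz ≤ fs/2 = 7.55 kHz, appears at 7.3 kHz.
52.2 kHz mod fs = 6.9 kHz.
6.9 kHz ≤ fs/2 = 7.55 kHz, appears at 6.9 kHz.
7.8 kHz > fs/2 = 7.55 kHz, folds to fs − 7.8 kHz = 7.3 kHz.
Distinct values: {0.2 kHz, 3.2 kHz, 6.9 kHz, 7.3 kHz}.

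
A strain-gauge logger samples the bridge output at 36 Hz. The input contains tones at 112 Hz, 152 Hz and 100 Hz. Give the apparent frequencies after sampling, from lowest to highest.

4 Hz, 8 Hz

fs/2 = 18 Hz.
112 Hz mod fs = 4 Hz.
4 Hz ≤ fs/2 = 18 Hz, appears at 4 Hz.
152 Hz mod fs = 8 Hz.
8 Hz ≤ fs/2 = 18 Hz, appears at 8 Hz.
100 Hz mod fs = 28 Hz.
28 Hz > fs/2 = 18 Hz, folds to fs − 28 Hz = 8 Hz.
Distinct values: {4 Hz, 8 Hz}.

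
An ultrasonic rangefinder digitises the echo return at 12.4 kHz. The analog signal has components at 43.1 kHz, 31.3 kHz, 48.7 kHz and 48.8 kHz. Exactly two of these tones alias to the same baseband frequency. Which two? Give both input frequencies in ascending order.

31.3 kHz, 43.1 kHz

fs/2 = 6.2 kHz.
43.1 kHz mod fs = 5.9 kHz.
5.9 kHz ≤ fs/2 = 6.2 kHz, appears at 5.9 kHz.
31.3 kHz mod fs = 6.5 kHz.
6.5 kHz > fs/2 = 6.2 kHz, folds to fs − 6.5 kHz = 5.9 kHz.
48.7 kHz mod fs = 11.5 kHz.
11.5 kHz > fs/2 = 6.2 kHz, folds to fs − 11.5 kHz = 0.9 kHz.
48.8 kHz mod fs = 11.6 kHz.
11.6 kHz > fs/2 = 6.2 kHz, folds to fs − 11.6 kHz = 0.8 kHz.
31.3 kHz and 43.1 kHz both map to 5.9 kHz.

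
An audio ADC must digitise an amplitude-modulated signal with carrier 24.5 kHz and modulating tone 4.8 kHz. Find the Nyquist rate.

AM sidebands sit at fc ± fm = 19.7 kHz and 29.3 kHz.
Highest-frequency component: 29.3 kHz.
Nyquist rate = 2 × 29.3 kHz = 58.6 kHz.

58.6 kHz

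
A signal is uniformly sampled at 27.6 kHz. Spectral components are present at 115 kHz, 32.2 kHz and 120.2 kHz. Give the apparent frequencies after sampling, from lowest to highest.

fs/2 = 13.8 kHz.
115 kHz mod fs = 4.6 kHz.
4.6 kHz ≤ fs/2 = 13.8 kHz, appears at 4.6 kHz.
32.2 kHz mod fs = 4.6 kHz.
4.6 kHz ≤ fs/2 = 13.8 kHz, appears at 4.6 kHz.
120.2 kHz mod fs = 9.8 kHz.
9.8 kHz ≤ fs/2 = 13.8 kHz, appears at 9.8 kHz.
Distinct values: {4.6 kHz, 9.8 kHz}.

4.6 kHz, 9.8 kHz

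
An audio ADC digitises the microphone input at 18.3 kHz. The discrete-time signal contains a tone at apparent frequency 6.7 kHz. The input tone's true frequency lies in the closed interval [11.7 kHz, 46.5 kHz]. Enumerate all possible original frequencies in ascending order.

25 kHz, 29.9 kHz, 43.3 kHz

Frequencies that alias to 6.7 kHz are k·fs ± 6.7 kHz for integer k ≥ 0.
k=0: 6.7 kHz.
k=1: 11.6 kHz, 25 kHz.
k=2: 29.9 kHz, 43.3 kHz.
k=3: 48.2 kHz, 61.6 kHz.
Within [11.7 kHz, 46.5 kHz]: 25 kHz, 29.9 kHz, 43.3 kHz.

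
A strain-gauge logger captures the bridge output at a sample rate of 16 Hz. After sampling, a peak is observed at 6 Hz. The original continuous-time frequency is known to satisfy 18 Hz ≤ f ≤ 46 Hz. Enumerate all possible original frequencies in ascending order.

22 Hz, 26 Hz, 38 Hz, 42 Hz

Frequencies that alias to 6 Hz are k·fs ± 6 Hz for integer k ≥ 0.
k=0: 6 Hz.
k=1: 10 Hz, 22 Hz.
k=2: 26 Hz, 38 Hz.
k=3: 42 Hz, 54 Hz.
k=4: 58 Hz, 70 Hz.
Within [18 Hz, 46 Hz]: 22 Hz, 26 Hz, 38 Hz, 42 Hz.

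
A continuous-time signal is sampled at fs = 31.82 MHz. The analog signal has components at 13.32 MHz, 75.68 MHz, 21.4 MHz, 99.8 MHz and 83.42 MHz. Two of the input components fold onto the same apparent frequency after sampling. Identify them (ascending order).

fs/2 = 15.91 MHz.
13.32 MHz ≤ fs/2 = 15.91 MHz, passes unchanged.
75.68 MHz mod fs = 12.04 MHz.
12.04 MHz ≤ fs/2 = 15.91 MHz, appears at 12.04 MHz.
21.4 MHz > fs/2 = 15.91 MHz, folds to fs − 21.4 MHz = 10.42 MHz.
99.8 MHz mod fs = 4.34 MHz.
4.34 MHz ≤ fs/2 = 15.91 MHz, appears at 4.34 MHz.
83.42 MHz mod fs = 19.78 MHz.
19.78 MHz > fs/2 = 15.91 MHz, folds to fs − 19.78 MHz = 12.04 MHz.
75.68 MHz and 83.42 MHz both map to 12.04 MHz.

75.68 MHz, 83.42 MHz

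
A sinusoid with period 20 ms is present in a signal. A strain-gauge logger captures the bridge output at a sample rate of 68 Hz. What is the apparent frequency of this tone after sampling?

T = 20 ms → f = 1/T = 50 Hz.
50 Hz > fs/2 = 34 Hz, folds to fs − 50 Hz = 18 Hz.

18 Hz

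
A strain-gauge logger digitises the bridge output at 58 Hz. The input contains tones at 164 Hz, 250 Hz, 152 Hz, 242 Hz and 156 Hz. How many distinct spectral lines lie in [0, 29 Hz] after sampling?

fs/2 = 29 Hz.
164 Hz mod fs = 48 Hz.
48 Hz > fs/2 = 29 Hz, folds to fs − 48 Hz = 10 Hz.
250 Hz mod fs = 18 Hz.
18 Hz ≤ fs/2 = 29 Hz, appears at 18 Hz.
152 Hz mod fs = 36 Hz.
36 Hz > fs/2 = 29 Hz, folds to fs − 36 Hz = 22 Hz.
242 Hz mod fs = 10 Hz.
10 Hz ≤ fs/2 = 29 Hz, appears at 10 Hz.
156 Hz mod fs = 40 Hz.
40 Hz > fs/2 = 29 Hz, folds to fs − 40 Hz = 18 Hz.
Distinct values: {10 Hz, 18 Hz, 22 Hz} → 3.

3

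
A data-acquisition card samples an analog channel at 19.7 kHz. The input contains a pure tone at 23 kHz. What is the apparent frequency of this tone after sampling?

23 kHz mod fs = 3.3 kHz.
3.3 kHz ≤ fs/2 = 9.85 kHz, appears at 3.3 kHz.

3.3 kHz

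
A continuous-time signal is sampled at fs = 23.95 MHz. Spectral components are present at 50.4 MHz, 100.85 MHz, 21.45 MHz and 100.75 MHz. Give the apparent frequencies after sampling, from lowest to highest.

fs/2 = 11.975 MHz.
50.4 MHz mod fs = 2.5 MHz.
2.5 MHz ≤ fs/2 = 11.975 MHz, appears at 2.5 MHz.
100.85 MHz mod fs = 5.05 MHz.
5.05 MHz ≤ fs/2 = 11.975 MHz, appears at 5.05 MHz.
21.45 MHz > fs/2 = 11.975 MHz, folds to fs − 21.45 MHz = 2.5 MHz.
100.75 MHz mod fs = 4.95 MHz.
4.95 MHz ≤ fs/2 = 11.975 MHz, appears at 4.95 MHz.
Distinct values: {2.5 MHz, 4.95 MHz, 5.05 MHz}.

2.5 MHz, 4.95 MHz, 5.05 MHz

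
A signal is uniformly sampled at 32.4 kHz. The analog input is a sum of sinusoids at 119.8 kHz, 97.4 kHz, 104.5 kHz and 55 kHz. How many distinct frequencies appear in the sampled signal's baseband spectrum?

fs/2 = 16.2 kHz.
119.8 kHz mod fs = 22.6 kHz.
22.6 kHz > fs/2 = 16.2 kHz, folds to fs − 22.6 kHz = 9.8 kHz.
97.4 kHz mod fs = 0.2 kHz.
0.2 kHz ≤ fs/2 = 16.2 kHz, appears at 0.2 kHz.
104.5 kHz mod fs = 7.3 kHz.
7.3 kHz ≤ fs/2 = 16.2 kHz, appears at 7.3 kHz.
55 kHz mod fs = 22.6 kHz.
22.6 kHz > fs/2 = 16.2 kHz, folds to fs − 22.6 kHz = 9.8 kHz.
Distinct values: {0.2 kHz, 7.3 kHz, 9.8 kHz} → 3.

3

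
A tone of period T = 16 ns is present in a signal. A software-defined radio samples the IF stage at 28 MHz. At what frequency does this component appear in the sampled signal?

T = 16 ns → f = 1/T = 62.5 MHz.
62.5 MHz mod fs = 6.5 MHz.
6.5 MHz ≤ fs/2 = 14 MHz, appears at 6.5 MHz.

6.5 MHz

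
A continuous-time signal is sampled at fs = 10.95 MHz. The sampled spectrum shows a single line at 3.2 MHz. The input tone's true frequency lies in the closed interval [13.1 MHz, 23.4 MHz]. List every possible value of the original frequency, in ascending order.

14.15 MHz, 18.7 MHz

Frequencies that alias to 3.2 MHz are k·fs ± 3.2 MHz for integer k ≥ 0.
k=0: 3.2 MHz.
k=1: 7.75 MHz, 14.15 MHz.
k=2: 18.7 MHz, 25.1 MHz.
k=3: 29.65 MHz, 36.05 MHz.
Within [13.1 MHz, 23.4 MHz]: 14.15 MHz, 18.7 MHz.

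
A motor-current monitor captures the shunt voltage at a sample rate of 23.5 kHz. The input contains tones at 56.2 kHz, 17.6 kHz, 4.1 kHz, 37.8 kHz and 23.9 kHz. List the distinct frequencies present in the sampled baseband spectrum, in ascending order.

0.4 kHz, 4.1 kHz, 5.9 kHz, 9.2 kHz

fs/2 = 11.75 kHz.
56.2 kHz mod fs = 9.2 kHz.
9.2 kHz ≤ fs/2 = 11.75 kHz, appears at 9.2 kHz.
17.6 kHz > fs/2 = 11.75 kHz, folds to fs − 17.6 kHz = 5.9 kHz.
4.1 kHz ≤ fs/2 = 11.75 kHz, passes unchanged.
37.8 kHz mod fs = 14.3 kHz.
14.3 kHz > fs/2 = 11.75 kHz, folds to fs − 14.3 kHz = 9.2 kHz.
23.9 kHz mod fs = 0.4 kHz.
0.4 kHz ≤ fs/2 = 11.75 kHz, appears at 0.4 kHz.
Distinct values: {0.4 kHz, 4.1 kHz, 5.9 kHz, 9.2 kHz}.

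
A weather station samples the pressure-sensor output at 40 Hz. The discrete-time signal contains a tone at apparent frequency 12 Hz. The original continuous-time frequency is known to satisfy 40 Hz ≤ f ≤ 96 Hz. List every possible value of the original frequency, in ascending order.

52 Hz, 68 Hz, 92 Hz

Frequencies that alias to 12 Hz are k·fs ± 12 Hz for integer k ≥ 0.
k=0: 12 Hz.
k=1: 28 Hz, 52 Hz.
k=2: 68 Hz, 92 Hz.
k=3: 108 Hz, 132 Hz.
Within [40 Hz, 96 Hz]: 52 Hz, 68 Hz, 92 Hz.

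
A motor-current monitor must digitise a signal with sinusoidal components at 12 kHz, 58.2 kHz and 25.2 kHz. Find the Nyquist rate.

116.4 kHz

Highest-frequency component: 58.2 kHz.
Nyquist rate = 2 × 58.2 kHz = 116.4 kHz.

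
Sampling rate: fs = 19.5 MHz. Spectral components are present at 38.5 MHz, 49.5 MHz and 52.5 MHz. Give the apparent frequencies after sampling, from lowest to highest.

0.5 MHz, 6 MHz, 9 MHz

fs/2 = 9.75 MHz.
38.5 MHz mod fs = 19 MHz.
19 MHz > fs/2 = 9.75 MHz, folds to fs − 19 MHz = 0.5 MHz.
49.5 MHz mod fs = 10.5 MHz.
10.5 MHz > fs/2 = 9.75 MHz, folds to fs − 10.5 MHz = 9 MHz.
52.5 MHz mod fs = 13.5 MHz.
13.5 MHz > fs/2 = 9.75 MHz, folds to fs − 13.5 MHz = 6 MHz.
Distinct values: {0.5 MHz, 6 MHz, 9 MHz}.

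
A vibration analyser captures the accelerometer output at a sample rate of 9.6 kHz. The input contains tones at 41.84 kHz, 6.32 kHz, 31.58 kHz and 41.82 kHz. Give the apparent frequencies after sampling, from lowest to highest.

2.78 kHz, 3.28 kHz, 3.42 kHz, 3.44 kHz

fs/2 = 4.8 kHz.
41.84 kHz mod fs = 3.44 kHz.
3.44 kHz ≤ fs/2 = 4.8 kHz, appears at 3.44 kHz.
6.32 kHz > fs/2 = 4.8 kHz, folds to fs − 6.32 kHz = 3.28 kHz.
31.58 kHz mod fs = 2.78 kHz.
2.78 kHz ≤ fs/2 = 4.8 kHz, appears at 2.78 kHz.
41.82 kHz mod fs = 3.42 kHz.
3.42 kHz ≤ fs/2 = 4.8 kHz, appears at 3.42 kHz.
Distinct values: {2.78 kHz, 3.28 kHz, 3.42 kHz, 3.44 kHz}.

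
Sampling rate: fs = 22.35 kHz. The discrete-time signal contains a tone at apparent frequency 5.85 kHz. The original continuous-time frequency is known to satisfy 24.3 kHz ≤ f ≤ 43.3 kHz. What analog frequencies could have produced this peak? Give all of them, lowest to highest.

28.2 kHz, 38.85 kHz

Frequencies that alias to 5.85 kHz are k·fs ± 5.85 kHz for integer k ≥ 0.
k=0: 5.85 kHz.
k=1: 16.5 kHz, 28.2 kHz.
k=2: 38.85 kHz, 50.55 kHz.
k=3: 61.2 kHz, 72.9 kHz.
Within [24.3 kHz, 43.3 kHz]: 28.2 kHz, 38.85 kHz.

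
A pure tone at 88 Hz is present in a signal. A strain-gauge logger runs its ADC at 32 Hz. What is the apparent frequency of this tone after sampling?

88 Hz mod fs = 24 Hz.
24 Hz > fs/2 = 16 Hz, folds to fs − 24 Hz = 8 Hz.

8 Hz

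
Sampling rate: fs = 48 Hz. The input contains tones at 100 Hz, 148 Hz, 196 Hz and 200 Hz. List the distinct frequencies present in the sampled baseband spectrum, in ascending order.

4 Hz, 8 Hz

fs/2 = 24 Hz.
100 Hz mod fs = 4 Hz.
4 Hz ≤ fs/2 = 24 Hz, appears at 4 Hz.
148 Hz mod fs = 4 Hz.
4 Hz ≤ fs/2 = 24 Hz, appears at 4 Hz.
196 Hz mod fs = 4 Hz.
4 Hz ≤ fs/2 = 24 Hz, appears at 4 Hz.
200 Hz mod fs = 8 Hz.
8 Hz ≤ fs/2 = 24 Hz, appears at 8 Hz.
Distinct values: {4 Hz, 8 Hz}.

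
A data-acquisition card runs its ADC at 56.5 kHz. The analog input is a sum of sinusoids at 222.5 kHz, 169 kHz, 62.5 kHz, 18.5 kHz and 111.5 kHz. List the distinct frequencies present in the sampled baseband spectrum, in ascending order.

fs/2 = 28.25 kHz.
222.5 kHz mod fs = 53 kHz.
53 kHz > fs/2 = 28.25 kHz, folds to fs − 53 kHz = 3.5 kHz.
169 kHz mod fs = 56 kHz.
56 kHz > fs/2 = 28.25 kHz, folds to fs − 56 kHz = 0.5 kHz.
62.5 kHz mod fs = 6 kHz.
6 kHz ≤ fs/2 = 28.25 kHz, appears at 6 kHz.
18.5 kHz ≤ fs/2 = 28.25 kHz, passes unchanged.
111.5 kHz mod fs = 55 kHz.
55 kHz > fs/2 = 28.25 kHz, folds to fs − 55 kHz = 1.5 kHz.
Distinct values: {0.5 kHz, 1.5 kHz, 3.5 kHz, 6 kHz, 18.5 kHz}.

0.5 kHz, 1.5 kHz, 3.5 kHz, 6 kHz, 18.5 kHz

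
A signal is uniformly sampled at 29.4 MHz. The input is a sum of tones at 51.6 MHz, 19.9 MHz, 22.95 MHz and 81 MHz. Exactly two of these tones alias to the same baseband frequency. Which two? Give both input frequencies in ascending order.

fs/2 = 14.7 MHz.
51.6 MHz mod fs = 22.2 MHz.
22.2 MHz > fs/2 = 14.7 MHz, folds to fs − 22.2 MHz = 7.2 MHz.
19.9 MHz > fs/2 = 14.7 MHz, folds to fs − 19.9 MHz = 9.5 MHz.
22.95 MHz > fs/2 = 14.7 MHz, folds to fs − 22.95 MHz = 6.45 MHz.
81 MHz mod fs = 22.2 MHz.
22.2 MHz > fs/2 = 14.7 MHz, folds to fs − 22.2 MHz = 7.2 MHz.
51.6 MHz and 81 MHz both map to 7.2 MHz.

51.6 MHz, 81 MHz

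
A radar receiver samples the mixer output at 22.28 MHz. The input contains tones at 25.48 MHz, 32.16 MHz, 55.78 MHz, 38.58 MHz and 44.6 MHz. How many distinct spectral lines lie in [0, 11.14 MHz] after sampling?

fs/2 = 11.14 MHz.
25.48 MHz mod fs = 3.2 MHz.
3.2 MHz ≤ fs/2 = 11.14 MHz, appears at 3.2 MHz.
32.16 MHz mod fs = 9.88 MHz.
9.88 MHz ≤ fs/2 = 11.14 MHz, appears at 9.88 MHz.
55.78 MHz mod fs = 11.22 MHz.
11.22 MHz > fs/2 = 11.14 MHz, folds to fs − 11.22 MHz = 11.06 MHz.
38.58 MHz mod fs = 16.3 MHz.
16.3 MHz > fs/2 = 11.14 MHz, folds to fs − 16.3 MHz = 5.98 MHz.
44.6 MHz mod fs = 0.04 MHz.
0.04 MHz ≤ fs/2 = 11.14 MHz, appears at 0.04 MHz.
Distinct values: {0.04 MHz, 3.2 MHz, 5.98 MHz, 9.88 MHz, 11.06 MHz} → 5.

5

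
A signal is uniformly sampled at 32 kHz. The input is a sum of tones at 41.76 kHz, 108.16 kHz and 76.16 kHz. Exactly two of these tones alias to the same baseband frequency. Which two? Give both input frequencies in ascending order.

76.16 kHz, 108.16 kHz

fs/2 = 16 kHz.
41.76 kHz mod fs = 9.76 kHz.
9.76 kHz ≤ fs/2 = 16 kHz, appears at 9.76 kHz.
108.16 kHz mod fs = 12.16 kHz.
12.16 kHz ≤ fs/2 = 16 kHz, appears at 12.16 kHz.
76.16 kHz mod fs = 12.16 kHz.
12.16 kHz ≤ fs/2 = 16 kHz, appears at 12.16 kHz.
76.16 kHz and 108.16 kHz both map to 12.16 kHz.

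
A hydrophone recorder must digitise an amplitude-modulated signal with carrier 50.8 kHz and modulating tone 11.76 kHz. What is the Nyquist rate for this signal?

125.12 kHz

AM sidebands sit at fc ± fm = 39.04 kHz and 62.56 kHz.
Highest-frequency component: 62.56 kHz.
Nyquist rate = 2 × 62.56 kHz = 125.12 kHz.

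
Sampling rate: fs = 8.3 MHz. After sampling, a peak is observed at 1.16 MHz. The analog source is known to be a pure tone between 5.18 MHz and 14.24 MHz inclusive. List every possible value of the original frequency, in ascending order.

7.14 MHz, 9.46 MHz

Frequencies that alias to 1.16 MHz are k·fs ± 1.16 MHz for integer k ≥ 0.
k=0: 1.16 MHz.
k=1: 7.14 MHz, 9.46 MHz.
k=2: 15.44 MHz, 17.76 MHz.
Within [5.18 MHz, 14.24 MHz]: 7.14 MHz, 9.46 MHz.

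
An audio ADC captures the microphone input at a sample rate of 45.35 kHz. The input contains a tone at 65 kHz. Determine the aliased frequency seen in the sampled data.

65 kHz mod fs = 19.65 kHz.
19.65 kHz ≤ fs/2 = 22.675 kHz, appears at 19.65 kHz.

19.65 kHz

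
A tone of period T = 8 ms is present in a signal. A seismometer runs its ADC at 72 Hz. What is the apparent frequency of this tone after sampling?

T = 8 ms → f = 1/T = 125 Hz.
125 Hz mod fs = 53 Hz.
53 Hz > fs/2 = 36 Hz, folds to fs − 53 Hz = 19 Hz.

19 Hz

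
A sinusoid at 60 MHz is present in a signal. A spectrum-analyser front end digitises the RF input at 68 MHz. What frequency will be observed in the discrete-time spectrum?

60 MHz > fs/2 = 34 MHz, folds to fs − 60 MHz = 8 MHz.

8 MHz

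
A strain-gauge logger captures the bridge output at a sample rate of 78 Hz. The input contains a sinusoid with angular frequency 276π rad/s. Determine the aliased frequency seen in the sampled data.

18 Hz

ω = 276π rad/s → f = ω/(2π) = 138 Hz.
138 Hz mod fs = 60 Hz.
60 Hz > fs/2 = 39 Hz, folds to fs − 60 Hz = 18 Hz.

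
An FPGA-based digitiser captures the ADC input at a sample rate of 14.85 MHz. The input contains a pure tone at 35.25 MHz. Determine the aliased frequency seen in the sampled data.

35.25 MHz mod fs = 5.55 MHz.
5.55 MHz ≤ fs/2 = 7.425 MHz, appears at 5.55 MHz.

5.55 MHz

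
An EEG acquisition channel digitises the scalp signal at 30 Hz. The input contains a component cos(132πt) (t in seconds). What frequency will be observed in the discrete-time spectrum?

6 Hz

ω = 132π rad/s → f = ω/(2π) = 66 Hz.
66 Hz mod fs = 6 Hz.
6 Hz ≤ fs/2 = 15 Hz, appears at 6 Hz.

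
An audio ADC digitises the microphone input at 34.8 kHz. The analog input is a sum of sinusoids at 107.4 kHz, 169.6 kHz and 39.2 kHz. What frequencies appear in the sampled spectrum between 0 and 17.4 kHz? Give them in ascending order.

fs/2 = 17.4 kHz.
107.4 kHz mod fs = 3 kHz.
3 kHz ≤ fs/2 = 17.4 kHz, appears at 3 kHz.
169.6 kHz mod fs = 30.4 kHz.
30.4 kHz > fs/2 = 17.4 kHz, folds to fs − 30.4 kHz = 4.4 kHz.
39.2 kHz mod fs = 4.4 kHz.
4.4 kHz ≤ fs/2 = 17.4 kHz, appears at 4.4 kHz.
Distinct values: {3 kHz, 4.4 kHz}.

3 kHz, 4.4 kHz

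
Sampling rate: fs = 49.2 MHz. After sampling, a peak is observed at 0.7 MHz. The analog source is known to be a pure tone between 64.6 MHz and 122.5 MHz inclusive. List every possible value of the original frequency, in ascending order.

Frequencies that alias to 0.7 MHz are k·fs ± 0.7 MHz for integer k ≥ 0.
k=0: 0.7 MHz.
k=1: 48.5 MHz, 49.9 MHz.
k=2: 97.7 MHz, 99.1 MHz.
k=3: 146.9 MHz, 148.3 MHz.
Within [64.6 MHz, 122.5 MHz]: 97.7 MHz, 99.1 MHz.

97.7 MHz, 99.1 MHz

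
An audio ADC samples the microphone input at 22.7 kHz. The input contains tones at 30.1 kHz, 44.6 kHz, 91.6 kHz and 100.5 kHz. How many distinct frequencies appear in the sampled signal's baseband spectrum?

3

fs/2 = 11.35 kHz.
30.1 kHz mod fs = 7.4 kHz.
7.4 kHz ≤ fs/2 = 11.35 kHz, appears at 7.4 kHz.
44.6 kHz mod fs = 21.9 kHz.
21.9 kHz > fs/2 = 11.35 kHz, folds to fs − 21.9 kHz = 0.8 kHz.
91.6 kHz mod fs = 0.8 kHz.
0.8 kHz ≤ fs/2 = 11.35 kHz, appears at 0.8 kHz.
100.5 kHz mod fs = 9.7 kHz.
9.7 kHz ≤ fs/2 = 11.35 kHz, appears at 9.7 kHz.
Distinct values: {0.8 kHz, 7.4 kHz, 9.7 kHz} → 3.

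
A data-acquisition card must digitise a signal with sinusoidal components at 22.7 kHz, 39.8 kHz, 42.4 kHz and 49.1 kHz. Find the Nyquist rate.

98.2 kHz

Highest-frequency component: 49.1 kHz.
Nyquist rate = 2 × 49.1 kHz = 98.2 kHz.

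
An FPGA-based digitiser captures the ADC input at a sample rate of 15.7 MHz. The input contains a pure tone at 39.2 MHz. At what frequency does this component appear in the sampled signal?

7.8 MHz

39.2 MHz mod fs = 7.8 MHz.
7.8 MHz ≤ fs/2 = 7.85 MHz, appears at 7.8 MHz.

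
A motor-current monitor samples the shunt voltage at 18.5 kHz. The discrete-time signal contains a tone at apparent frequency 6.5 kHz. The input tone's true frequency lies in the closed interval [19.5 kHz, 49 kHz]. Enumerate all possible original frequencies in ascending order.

25 kHz, 30.5 kHz, 43.5 kHz, 49 kHz

Frequencies that alias to 6.5 kHz are k·fs ± 6.5 kHz for integer k ≥ 0.
k=0: 6.5 kHz.
k=1: 12 kHz, 25 kHz.
k=2: 30.5 kHz, 43.5 kHz.
k=3: 49 kHz, 62 kHz.
k=4: 67.5 kHz, 80.5 kHz.
Within [19.5 kHz, 49 kHz]: 25 kHz, 30.5 kHz, 43.5 kHz, 49 kHz.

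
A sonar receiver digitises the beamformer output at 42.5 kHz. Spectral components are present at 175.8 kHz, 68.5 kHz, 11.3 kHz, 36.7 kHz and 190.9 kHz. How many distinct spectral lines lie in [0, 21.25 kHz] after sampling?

fs/2 = 21.25 kHz.
175.8 kHz mod fs = 5.8 kHz.
5.8 kHz ≤ fs/2 = 21.25 kHz, appears at 5.8 kHz.
68.5 kHz mod fs = 26 kHz.
26 kHz > fs/2 = 21.25 kHz, folds to fs − 26 kHz = 16.5 kHz.
11.3 kHz ≤ fs/2 = 21.25 kHz, passes unchanged.
36.7 kHz > fs/2 = 21.25 kHz, folds to fs − 36.7 kHz = 5.8 kHz.
190.9 kHz mod fs = 20.9 kHz.
20.9 kHz ≤ fs/2 = 21.25 kHz, appears at 20.9 kHz.
Distinct values: {5.8 kHz, 11.3 kHz, 16.5 kHz, 20.9 kHz} → 4.

4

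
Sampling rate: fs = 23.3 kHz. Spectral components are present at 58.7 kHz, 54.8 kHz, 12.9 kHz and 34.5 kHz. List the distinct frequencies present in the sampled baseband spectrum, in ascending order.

fs/2 = 11.65 kHz.
58.7 kHz mod fs = 12.1 kHz.
12.1 kHz > fs/2 = 11.65 kHz, folds to fs − 12.1 kHz = 11.2 kHz.
54.8 kHz mod fs = 8.2 kHz.
8.2 kHz ≤ fs/2 = 11.65 kHz, appears at 8.2 kHz.
12.9 kHz > fs/2 = 11.65 kHz, folds to fs − 12.9 kHz = 10.4 kHz.
34.5 kHz mod fs = 11.2 kHz.
11.2 kHz ≤ fs/2 = 11.65 kHz, appears at 11.2 kHz.
Distinct values: {8.2 kHz, 10.4 kHz, 11.2 kHz}.

8.2 kHz, 10.4 kHz, 11.2 kHz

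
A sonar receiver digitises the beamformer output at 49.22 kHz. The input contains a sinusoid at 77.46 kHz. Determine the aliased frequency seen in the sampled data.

77.46 kHz mod fs = 28.24 kHz.
28.24 kHz > fs/2 = 24.61 kHz, folds to fs − 28.24 kHz = 20.98 kHz.

20.98 kHz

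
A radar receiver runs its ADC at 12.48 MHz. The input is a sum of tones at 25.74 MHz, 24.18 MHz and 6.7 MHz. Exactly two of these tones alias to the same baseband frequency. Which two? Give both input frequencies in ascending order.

24.18 MHz, 25.74 MHz

fs/2 = 6.24 MHz.
25.74 MHz mod fs = 0.78 MHz.
0.78 MHz ≤ fs/2 = 6.24 MHz, appears at 0.78 MHz.
24.18 MHz mod fs = 11.7 MHz.
11.7 MHz > fs/2 = 6.24 MHz, folds to fs − 11.7 MHz = 0.78 MHz.
6.7 MHz > fs/2 = 6.24 MHz, folds to fs − 6.7 MHz = 5.78 MHz.
24.18 MHz and 25.74 MHz both map to 0.78 MHz.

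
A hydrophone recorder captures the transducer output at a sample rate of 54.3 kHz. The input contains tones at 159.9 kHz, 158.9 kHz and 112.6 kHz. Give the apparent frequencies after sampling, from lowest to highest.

fs/2 = 27.15 kHz.
159.9 kHz mod fs = 51.3 kHz.
51.3 kHz > fs/2 = 27.15 kHz, folds to fs − 51.3 kHz = 3 kHz.
158.9 kHz mod fs = 50.3 kHz.
50.3 kHz > fs/2 = 27.15 kHz, folds to fs − 50.3 kHz = 4 kHz.
112.6 kHz mod fs = 4 kHz.
4 kHz ≤ fs/2 = 27.15 kHz, appears at 4 kHz.
Distinct values: {3 kHz, 4 kHz}.

3 kHz, 4 kHz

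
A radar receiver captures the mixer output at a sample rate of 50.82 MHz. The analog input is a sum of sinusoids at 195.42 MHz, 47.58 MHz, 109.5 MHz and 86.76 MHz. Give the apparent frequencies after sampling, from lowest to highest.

fs/2 = 25.41 MHz.
195.42 MHz mod fs = 42.96 MHz.
42.96 MHz > fs/2 = 25.41 MHz, folds to fs − 42.96 MHz = 7.86 MHz.
47.58 MHz > fs/2 = 25.41 MHz, folds to fs − 47.58 MHz = 3.24 MHz.
109.5 MHz mod fs = 7.86 MHz.
7.86 MHz ≤ fs/2 = 25.41 MHz, appears at 7.86 MHz.
86.76 MHz mod fs = 35.94 MHz.
35.94 MHz > fs/2 = 25.41 MHz, folds to fs − 35.94 MHz = 14.88 MHz.
Distinct values: {3.24 MHz, 7.86 MHz, 14.88 MHz}.

3.24 MHz, 7.86 MHz, 14.88 MHz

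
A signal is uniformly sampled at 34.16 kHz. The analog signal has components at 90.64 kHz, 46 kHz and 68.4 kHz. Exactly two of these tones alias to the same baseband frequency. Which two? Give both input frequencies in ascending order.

46 kHz, 90.64 kHz

fs/2 = 17.08 kHz.
90.64 kHz mod fs = 22.32 kHz.
22.32 kHz > fs/2 = 17.08 kHz, folds to fs − 22.32 kHz = 11.84 kHz.
46 kHz mod fs = 11.84 kHz.
11.84 kHz ≤ fs/2 = 17.08 kHz, appears at 11.84 kHz.
68.4 kHz mod fs = 0.08 kHz.
0.08 kHz ≤ fs/2 = 17.08 kHz, appears at 0.08 kHz.
46 kHz and 90.64 kHz both map to 11.84 kHz.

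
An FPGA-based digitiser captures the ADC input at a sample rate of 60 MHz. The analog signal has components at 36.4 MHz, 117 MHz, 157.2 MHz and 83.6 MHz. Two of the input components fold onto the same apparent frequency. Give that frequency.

fs/2 = 30 MHz.
36.4 MHz > fs/2 = 30 MHz, folds to fs − 36.4 MHz = 23.6 MHz.
117 MHz mod fs = 57 MHz.
57 MHz > fs/2 = 30 MHz, folds to fs − 57 MHz = 3 MHz.
157.2 MHz mod fs = 37.2 MHz.
37.2 MHz > fs/2 = 30 MHz, folds to fs − 37.2 MHz = 22.8 MHz.
83.6 MHz mod fs = 23.6 MHz.
23.6 MHz ≤ fs/2 = 30 MHz, appears at 23.6 MHz.
36.4 MHz and 83.6 MHz both map to 23.6 MHz.

23.6 MHz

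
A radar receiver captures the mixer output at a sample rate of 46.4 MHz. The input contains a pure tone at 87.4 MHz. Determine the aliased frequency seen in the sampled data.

87.4 MHz mod fs = 41 MHz.
41 MHz > fs/2 = 23.2 MHz, folds to fs − 41 MHz = 5.4 MHz.

5.4 MHz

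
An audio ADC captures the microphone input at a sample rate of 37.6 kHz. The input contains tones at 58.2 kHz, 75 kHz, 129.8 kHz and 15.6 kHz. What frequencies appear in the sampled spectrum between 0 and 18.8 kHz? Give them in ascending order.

fs/2 = 18.8 kHz.
58.2 kHz mod fs = 20.6 kHz.
20.6 kHz > fs/2 = 18.8 kHz, folds to fs − 20.6 kHz = 17 kHz.
75 kHz mod fs = 37.4 kHz.
37.4 kHz > fs/2 = 18.8 kHz, folds to fs − 37.4 kHz = 0.2 kHz.
129.8 kHz mod fs = 17 kHz.
17 kHz ≤ fs/2 = 18.8 kHz, appears at 17 kHz.
15.6 kHz ≤ fs/2 = 18.8 kHz, passes unchanged.
Distinct values: {0.2 kHz, 15.6 kHz, 17 kHz}.

0.2 kHz, 15.6 kHz, 17 kHz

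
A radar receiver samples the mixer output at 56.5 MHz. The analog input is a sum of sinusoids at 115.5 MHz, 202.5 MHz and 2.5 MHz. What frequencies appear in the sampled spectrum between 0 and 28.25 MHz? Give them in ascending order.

fs/2 = 28.25 MHz.
115.5 MHz mod fs = 2.5 MHz.
2.5 MHz ≤ fs/2 = 28.25 MHz, appears at 2.5 MHz.
202.5 MHz mod fs = 33 MHz.
33 MHz > fs/2 = 28.25 MHz, folds to fs − 33 MHz = 23.5 MHz.
2.5 MHz ≤ fs/2 = 28.25 MHz, passes unchanged.
Distinct values: {2.5 MHz, 23.5 MHz}.

2.5 MHz, 23.5 MHz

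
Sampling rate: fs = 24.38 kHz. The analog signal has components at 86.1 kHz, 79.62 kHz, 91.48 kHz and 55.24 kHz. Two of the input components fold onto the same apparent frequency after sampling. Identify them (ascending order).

fs/2 = 12.19 kHz.
86.1 kHz mod fs = 12.96 kHz.
12.96 kHz > fs/2 = 12.19 kHz, folds to fs − 12.96 kHz = 11.42 kHz.
79.62 kHz mod fs = 6.48 kHz.
6.48 kHz ≤ fs/2 = 12.19 kHz, appears at 6.48 kHz.
91.48 kHz mod fs = 18.34 kHz.
18.34 kHz > fs/2 = 12.19 kHz, folds to fs − 18.34 kHz = 6.04 kHz.
55.24 kHz mod fs = 6.48 kHz.
6.48 kHz ≤ fs/2 = 12.19 kHz, appears at 6.48 kHz.
55.24 kHz and 79.62 kHz both map to 6.48 kHz.

55.24 kHz, 79.62 kHz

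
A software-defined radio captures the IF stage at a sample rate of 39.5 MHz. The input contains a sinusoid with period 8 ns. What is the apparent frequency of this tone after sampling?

T = 8 ns → f = 1/T = 125 MHz.
125 MHz mod fs = 6.5 MHz.
6.5 MHz ≤ fs/2 = 19.75 MHz, appears at 6.5 MHz.

6.5 MHz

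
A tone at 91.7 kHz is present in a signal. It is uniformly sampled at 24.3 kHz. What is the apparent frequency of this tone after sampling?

91.7 kHz mod fs = 18.8 kHz.
18.8 kHz > fs/2 = 12.15 kHz, folds to fs − 18.8 kHz = 5.5 kHz.

5.5 kHz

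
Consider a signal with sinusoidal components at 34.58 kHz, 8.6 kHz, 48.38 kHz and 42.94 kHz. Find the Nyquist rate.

96.76 kHz

Highest-frequency component: 48.38 kHz.
Nyquist rate = 2 × 48.38 kHz = 96.76 kHz.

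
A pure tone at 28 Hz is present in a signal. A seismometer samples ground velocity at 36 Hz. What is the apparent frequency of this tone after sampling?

8 Hz

28 Hz > fs/2 = 18 Hz, folds to fs − 28 Hz = 8 Hz.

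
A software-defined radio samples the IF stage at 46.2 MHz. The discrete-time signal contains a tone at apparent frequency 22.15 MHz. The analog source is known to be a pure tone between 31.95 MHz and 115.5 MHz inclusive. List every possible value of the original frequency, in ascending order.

68.35 MHz, 70.25 MHz, 114.55 MHz

Frequencies that alias to 22.15 MHz are k·fs ± 22.15 MHz for integer k ≥ 0.
k=0: 22.15 MHz.
k=1: 24.05 MHz, 68.35 MHz.
k=2: 70.25 MHz, 114.55 MHz.
k=3: 116.45 MHz, 160.75 MHz.
Within [31.95 MHz, 115.5 MHz]: 68.35 MHz, 70.25 MHz, 114.55 MHz.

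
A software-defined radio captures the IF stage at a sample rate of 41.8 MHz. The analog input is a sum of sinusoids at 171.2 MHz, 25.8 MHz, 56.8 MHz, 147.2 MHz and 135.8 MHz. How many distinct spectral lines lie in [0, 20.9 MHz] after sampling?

5

fs/2 = 20.9 MHz.
171.2 MHz mod fs = 4 MHz.
4 MHz ≤ fs/2 = 20.9 MHz, appears at 4 MHz.
25.8 MHz > fs/2 = 20.9 MHz, folds to fs − 25.8 MHz = 16 MHz.
56.8 MHz mod fs = 15 MHz.
15 MHz ≤ fs/2 = 20.9 MHz, appears at 15 MHz.
147.2 MHz mod fs = 21.8 MHz.
21.8 MHz > fs/2 = 20.9 MHz, folds to fs − 21.8 MHz = 20 MHz.
135.8 MHz mod fs = 10.4 MHz.
10.4 MHz ≤ fs/2 = 20.9 MHz, appears at 10.4 MHz.
Distinct values: {4 MHz, 10.4 MHz, 15 MHz, 16 MHz, 20 MHz} → 5.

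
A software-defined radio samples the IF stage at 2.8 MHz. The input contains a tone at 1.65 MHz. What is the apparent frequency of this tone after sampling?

1.15 MHz

1.65 MHz > fs/2 = 1.4 MHz, folds to fs − 1.65 MHz = 1.15 MHz.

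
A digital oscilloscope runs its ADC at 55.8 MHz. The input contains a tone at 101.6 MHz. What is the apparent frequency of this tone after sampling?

101.6 MHz mod fs = 45.8 MHz.
45.8 MHz > fs/2 = 27.9 MHz, folds to fs − 45.8 MHz = 10 MHz.

10 MHz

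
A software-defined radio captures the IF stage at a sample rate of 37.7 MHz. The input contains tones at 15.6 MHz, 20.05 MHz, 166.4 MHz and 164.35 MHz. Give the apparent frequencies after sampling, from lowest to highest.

fs/2 = 18.85 MHz.
15.6 MHz ≤ fs/2 = 18.85 MHz, passes unchanged.
20.05 MHz > fs/2 = 18.85 MHz, folds to fs − 20.05 MHz = 17.65 MHz.
166.4 MHz mod fs = 15.6 MHz.
15.6 MHz ≤ fs/2 = 18.85 MHz, appears at 15.6 MHz.
164.35 MHz mod fs = 13.55 MHz.
13.55 MHz ≤ fs/2 = 18.85 MHz, appears at 13.55 MHz.
Distinct values: {13.55 MHz, 15.6 MHz, 17.65 MHz}.

13.55 MHz, 15.6 MHz, 17.65 MHz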